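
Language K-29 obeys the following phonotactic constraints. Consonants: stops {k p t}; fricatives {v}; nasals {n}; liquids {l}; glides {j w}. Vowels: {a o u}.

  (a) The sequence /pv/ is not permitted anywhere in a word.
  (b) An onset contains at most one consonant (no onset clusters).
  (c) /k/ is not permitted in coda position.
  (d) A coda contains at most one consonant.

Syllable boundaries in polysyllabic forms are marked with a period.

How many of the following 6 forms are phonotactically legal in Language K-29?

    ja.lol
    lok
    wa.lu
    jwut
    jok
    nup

3

ja.lol — σ1 onset /j/, coda /∅/ ok; σ2 onset /l/, coda /l/ ok → phonotactically legal
lok — violates constraint (c): syllable 1 coda contains /k/ → phonotactically illegal
wa.lu — σ1 onset /w/, coda /∅/ ok; σ2 onset /l/, coda /∅/ ok → phonotactically legal
jwut — violates constraint (b): syllable 1 onset /jw/ has 2 consonants (> 1) → phonotactically illegal
jok — violates constraint (c): syllable 1 coda contains /k/ → phonotactically illegal
nup — σ1 onset /n/, coda /p/ ok → phonotactically legal
Phonotactically legal: ja.lol, wa.lu, nup → 3.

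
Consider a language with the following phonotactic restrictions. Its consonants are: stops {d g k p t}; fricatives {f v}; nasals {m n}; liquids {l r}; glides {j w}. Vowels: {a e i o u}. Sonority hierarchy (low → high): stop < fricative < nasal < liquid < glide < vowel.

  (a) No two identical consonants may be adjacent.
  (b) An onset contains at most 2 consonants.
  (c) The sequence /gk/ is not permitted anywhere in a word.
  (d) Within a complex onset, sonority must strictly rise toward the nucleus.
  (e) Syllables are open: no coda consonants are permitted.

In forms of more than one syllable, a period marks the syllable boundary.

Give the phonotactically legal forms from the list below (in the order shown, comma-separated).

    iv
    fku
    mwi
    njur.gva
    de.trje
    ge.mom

mwi

iv — violates constraint (e): syllable 1 coda /v/ has 1 consonant (> 0) → phonotactically illegal
fku — violates constraint (d): syllable 1 onset /fk/: /f/ (fricative, 2) → /k/ (stop, 1) does not rise → phonotactically illegal
mwi — σ1 onset /mw/ (3→5 rises), coda /∅/ ok → phonotactically legal
njur.gva — violates constraint (e): syllable 1 coda /r/ has 1 consonant (> 0) → phonotactically illegal
de.trje — violates constraint (b): syllable 2 onset /trj/ has 3 consonants (> 2) → phonotactically illegal
ge.mom — violates constraint (e): syllable 2 coda /m/ has 1 consonant (> 0) → phonotactically illegal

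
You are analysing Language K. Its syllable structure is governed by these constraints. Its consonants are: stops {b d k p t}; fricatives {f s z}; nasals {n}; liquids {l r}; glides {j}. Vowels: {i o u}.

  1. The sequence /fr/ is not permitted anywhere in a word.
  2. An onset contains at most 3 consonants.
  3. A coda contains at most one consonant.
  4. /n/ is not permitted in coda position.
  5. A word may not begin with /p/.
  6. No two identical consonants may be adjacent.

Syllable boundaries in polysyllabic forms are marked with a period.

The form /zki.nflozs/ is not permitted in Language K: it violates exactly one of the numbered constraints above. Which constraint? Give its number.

3

/zki.nflozs/: syllable 2 coda /zs/ has 2 consonants (> 1).
This is a violation of constraint 3: "A coda contains at most one consonant."
The remaining constraints (1, 2, 4, 5, 6) are satisfied.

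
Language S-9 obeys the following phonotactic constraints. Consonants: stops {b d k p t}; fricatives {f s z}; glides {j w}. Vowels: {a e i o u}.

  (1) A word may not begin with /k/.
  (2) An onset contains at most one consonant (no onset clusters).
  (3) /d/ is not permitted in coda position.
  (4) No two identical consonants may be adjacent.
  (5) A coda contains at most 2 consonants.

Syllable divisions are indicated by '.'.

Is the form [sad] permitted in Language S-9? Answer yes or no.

no

[sad] — violates constraint 3: syllable 1 coda contains /d/ → not permitted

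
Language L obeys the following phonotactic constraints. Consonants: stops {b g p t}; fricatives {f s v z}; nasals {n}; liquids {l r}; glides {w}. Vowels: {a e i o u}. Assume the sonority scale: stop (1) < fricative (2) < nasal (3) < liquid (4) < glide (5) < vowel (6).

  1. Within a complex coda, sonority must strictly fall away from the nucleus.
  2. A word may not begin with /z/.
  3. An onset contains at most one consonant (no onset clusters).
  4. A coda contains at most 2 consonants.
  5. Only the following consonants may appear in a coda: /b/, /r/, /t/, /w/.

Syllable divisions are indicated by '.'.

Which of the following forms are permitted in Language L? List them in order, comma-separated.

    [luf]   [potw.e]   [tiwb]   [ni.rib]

[tiwb], [ni.rib]

[luf] — violates constraint 5: syllable 1 coda contains /f/, which is not a licensed coda consonant → not permitted
[potw.e] — violates constraint 1: syllable 1 coda /tw/: /t/ (stop, 1) → /w/ (glide, 5) does not fall → not permitted
[tiwb] — σ1 onset /t/, coda /wb/ (5→1 falls) ok → permitted
[ni.rib] — σ1 onset /n/, coda /∅/ ok; σ2 onset /r/, coda /b/ ok → permitted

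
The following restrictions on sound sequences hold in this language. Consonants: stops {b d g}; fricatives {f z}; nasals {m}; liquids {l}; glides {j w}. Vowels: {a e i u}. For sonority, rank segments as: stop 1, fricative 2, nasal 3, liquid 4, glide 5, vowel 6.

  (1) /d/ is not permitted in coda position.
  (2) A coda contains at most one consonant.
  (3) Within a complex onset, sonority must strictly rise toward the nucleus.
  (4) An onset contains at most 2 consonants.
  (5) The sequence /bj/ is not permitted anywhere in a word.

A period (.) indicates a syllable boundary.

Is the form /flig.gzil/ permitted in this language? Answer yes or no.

yes

/flig.gzil/ — σ1 onset /fl/ (2→4 rises), coda /g/ ok; σ2 onset /gz/ (1→2 rises), coda /l/ ok → permitted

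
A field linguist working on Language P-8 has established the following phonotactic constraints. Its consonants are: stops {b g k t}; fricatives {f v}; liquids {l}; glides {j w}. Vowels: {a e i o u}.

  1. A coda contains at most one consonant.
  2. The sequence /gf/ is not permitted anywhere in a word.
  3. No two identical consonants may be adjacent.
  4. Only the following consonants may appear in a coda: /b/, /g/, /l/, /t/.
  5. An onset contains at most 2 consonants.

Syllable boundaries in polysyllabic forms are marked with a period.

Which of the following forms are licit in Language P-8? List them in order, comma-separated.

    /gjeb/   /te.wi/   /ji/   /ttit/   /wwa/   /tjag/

/gjeb/ — σ1 onset /gj/ (2C), coda /b/ ok → licit
/te.wi/ — σ1 onset /t/, coda /∅/ ok; σ2 onset /w/, coda /∅/ ok → licit
/ji/ — σ1 onset /j/, coda /∅/ ok → licit
/ttit/ — violates constraint 3: adjacent identical consonants /tt/ → illicit
/wwa/ — violates constraint 3: adjacent identical consonants /ww/ → illicit
/tjag/ — σ1 onset /tj/ (2C), coda /g/ ok → licit

/gjeb/, /te.wi/, /ji/, /tjag/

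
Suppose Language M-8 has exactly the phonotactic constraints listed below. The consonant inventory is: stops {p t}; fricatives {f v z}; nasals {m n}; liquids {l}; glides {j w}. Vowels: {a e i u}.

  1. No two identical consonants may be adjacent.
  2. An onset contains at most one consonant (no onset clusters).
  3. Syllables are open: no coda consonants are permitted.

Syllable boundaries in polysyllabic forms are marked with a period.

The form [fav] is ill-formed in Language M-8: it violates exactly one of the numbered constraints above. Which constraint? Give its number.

3

[fav]: syllable 1 coda /v/ has 1 consonant (> 0).
This is a violation of constraint 3: "Syllables are open: no coda consonants are permitted."
The remaining constraints (1, 2) are satisfied.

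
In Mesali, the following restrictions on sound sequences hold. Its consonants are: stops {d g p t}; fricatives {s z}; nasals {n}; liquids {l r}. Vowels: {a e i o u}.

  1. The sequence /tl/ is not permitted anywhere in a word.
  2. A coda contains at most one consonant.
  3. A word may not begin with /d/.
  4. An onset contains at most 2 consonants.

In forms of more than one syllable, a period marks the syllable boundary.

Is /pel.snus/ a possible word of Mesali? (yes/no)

yes

/pel.snus/ — σ1 onset /p/, coda /l/ ok; σ2 onset /sn/ (2C), coda /s/ ok → permitted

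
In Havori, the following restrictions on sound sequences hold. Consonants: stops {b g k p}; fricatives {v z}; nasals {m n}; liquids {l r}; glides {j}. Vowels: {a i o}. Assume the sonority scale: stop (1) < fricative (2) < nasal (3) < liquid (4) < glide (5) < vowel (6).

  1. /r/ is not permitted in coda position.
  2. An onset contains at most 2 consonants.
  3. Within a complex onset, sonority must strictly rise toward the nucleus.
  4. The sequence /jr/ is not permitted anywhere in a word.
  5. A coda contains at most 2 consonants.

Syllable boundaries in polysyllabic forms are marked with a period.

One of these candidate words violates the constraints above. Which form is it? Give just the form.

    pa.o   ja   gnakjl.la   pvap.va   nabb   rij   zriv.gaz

gnakjl.la

pa.o — σ1 onset /p/, coda /∅/ ok; σ2 onset /∅/, coda /∅/ ok → licit
ja — σ1 onset /j/, coda /∅/ ok → licit
gnakjl.la — violates constraint 5: syllable 1 coda /kjl/ has 3 consonants (> 2) → illicit
pvap.va — σ1 onset /pv/ (1→2 rises), coda /p/ ok; σ2 onset /v/, coda /∅/ ok → licit
nabb — σ1 onset /n/, coda /bb/ (2C) ok → licit
rij — σ1 onset /r/, coda /j/ ok → licit
zriv.gaz — σ1 onset /zr/ (2→4 rises), coda /v/ ok; σ2 onset /g/, coda /z/ ok → licit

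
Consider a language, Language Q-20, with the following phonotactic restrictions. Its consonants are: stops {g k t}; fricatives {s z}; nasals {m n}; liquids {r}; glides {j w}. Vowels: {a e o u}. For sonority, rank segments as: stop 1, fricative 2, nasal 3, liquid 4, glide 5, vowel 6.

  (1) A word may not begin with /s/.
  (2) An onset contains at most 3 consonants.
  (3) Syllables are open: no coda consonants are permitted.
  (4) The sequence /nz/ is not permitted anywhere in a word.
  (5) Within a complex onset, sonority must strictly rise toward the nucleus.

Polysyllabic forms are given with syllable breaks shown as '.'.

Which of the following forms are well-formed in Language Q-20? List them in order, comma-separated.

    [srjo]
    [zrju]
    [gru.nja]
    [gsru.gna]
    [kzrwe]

[zrju], [gru.nja], [gsru.gna]

[srjo] — violates constraint 1: word begins with /s/ → ill-formed
[zrju] — σ1 onset /zrj/ (2→4→5 rises), coda /∅/ ok → well-formed
[gru.nja] — σ1 onset /gr/ (1→4 rises), coda /∅/ ok; σ2 onset /nj/ (3→5 rises), coda /∅/ ok → well-formed
[gsru.gna] — σ1 onset /gsr/ (1→2→4 rises), coda /∅/ ok; σ2 onset /gn/ (1→3 rises), coda /∅/ ok → well-formed
[kzrwe] — violates constraint 2: syllable 1 onset /kzrw/ has 4 consonants (> 3) → ill-formed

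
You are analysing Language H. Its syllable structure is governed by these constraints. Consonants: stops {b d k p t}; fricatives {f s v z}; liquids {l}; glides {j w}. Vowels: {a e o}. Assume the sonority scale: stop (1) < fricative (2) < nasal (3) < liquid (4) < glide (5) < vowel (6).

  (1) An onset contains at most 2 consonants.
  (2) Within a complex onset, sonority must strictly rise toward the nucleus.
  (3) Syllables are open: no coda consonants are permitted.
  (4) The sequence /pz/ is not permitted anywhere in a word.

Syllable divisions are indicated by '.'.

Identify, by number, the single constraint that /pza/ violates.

/pza/: contains banned sequence /pz/.
This is a violation of constraint 4: "The sequence /pz/ is not permitted anywhere in a word."
The remaining constraints (1, 2, 3) are satisfied.

4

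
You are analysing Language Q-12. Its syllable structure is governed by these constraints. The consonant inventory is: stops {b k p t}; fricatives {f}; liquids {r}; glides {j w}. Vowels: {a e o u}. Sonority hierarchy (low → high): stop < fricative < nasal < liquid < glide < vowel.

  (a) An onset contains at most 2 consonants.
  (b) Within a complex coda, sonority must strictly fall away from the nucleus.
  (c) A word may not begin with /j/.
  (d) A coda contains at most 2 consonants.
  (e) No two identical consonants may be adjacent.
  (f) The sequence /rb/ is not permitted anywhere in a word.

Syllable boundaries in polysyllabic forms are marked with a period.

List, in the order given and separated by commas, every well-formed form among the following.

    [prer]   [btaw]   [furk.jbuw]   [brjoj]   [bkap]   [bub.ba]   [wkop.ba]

[prer] — σ1 onset /pr/ (2C), coda /r/ ok → well-formed
[btaw] — σ1 onset /bt/ (2C), coda /w/ ok → well-formed
[furk.jbuw] — σ1 onset /f/, coda /rk/ (4→1 falls) ok; σ2 onset /jb/ (2C), coda /w/ ok → well-formed
[brjoj] — violates constraint (a): syllable 1 onset /brj/ has 3 consonants (> 2) → ill-formed
[bkap] — σ1 onset /bk/ (2C), coda /p/ ok → well-formed
[bub.ba] — violates constraint (e): adjacent identical consonants /bb/ → ill-formed
[wkop.ba] — σ1 onset /wk/ (2C), coda /p/ ok; σ2 onset /b/, coda /∅/ ok → well-formed

[prer], [btaw], [furk.jbuw], [bkap], [wkop.ba]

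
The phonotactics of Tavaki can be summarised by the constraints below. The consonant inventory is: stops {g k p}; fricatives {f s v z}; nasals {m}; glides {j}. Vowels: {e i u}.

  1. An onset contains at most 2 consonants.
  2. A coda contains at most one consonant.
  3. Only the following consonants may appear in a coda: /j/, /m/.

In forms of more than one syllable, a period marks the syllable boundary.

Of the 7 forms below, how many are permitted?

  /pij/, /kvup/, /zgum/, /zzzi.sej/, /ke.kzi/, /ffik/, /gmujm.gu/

/pij/ — σ1 onset /p/, coda /j/ ok → permitted
/kvup/ — violates constraint 3: syllable 1 coda contains /p/, which is not a licensed coda consonant → not permitted
/zgum/ — σ1 onset /zg/ (2C), coda /m/ ok → permitted
/zzzi.sej/ — violates constraint 1: syllable 1 onset /zzz/ has 3 consonants (> 2) → not permitted
/ke.kzi/ — σ1 onset /k/, coda /∅/ ok; σ2 onset /kz/ (2C), coda /∅/ ok → permitted
/ffik/ — violates constraint 3: syllable 1 coda contains /k/, which is not a licensed coda consonant → not permitted
/gmujm.gu/ — violates constraint 2: syllable 1 coda /jm/ has 2 consonants (> 1) → not permitted
Permitted: /pij/, /zgum/, /ke.kzi/ → 3.

3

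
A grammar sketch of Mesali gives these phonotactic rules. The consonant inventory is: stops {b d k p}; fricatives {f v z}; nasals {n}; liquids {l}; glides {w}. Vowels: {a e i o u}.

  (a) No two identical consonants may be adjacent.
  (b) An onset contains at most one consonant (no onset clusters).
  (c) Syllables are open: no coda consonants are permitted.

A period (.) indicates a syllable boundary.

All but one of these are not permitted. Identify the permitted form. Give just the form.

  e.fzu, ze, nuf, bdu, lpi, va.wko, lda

e.fzu — violates constraint (b): syllable 2 onset /fz/ has 2 consonants (> 1) → not permitted
ze — σ1 onset /z/, coda /∅/ ok → permitted
nuf — violates constraint (c): syllable 1 coda /f/ has 1 consonant (> 0) → not permitted
bdu — violates constraint (b): syllable 1 onset /bd/ has 2 consonants (> 1) → not permitted
lpi — violates constraint (b): syllable 1 onset /lp/ has 2 consonants (> 1) → not permitted
va.wko — violates constraint (b): syllable 2 onset /wk/ has 2 consonants (> 1) → not permitted
lda — violates constraint (b): syllable 1 onset /ld/ has 2 consonants (> 1) → not permitted

ze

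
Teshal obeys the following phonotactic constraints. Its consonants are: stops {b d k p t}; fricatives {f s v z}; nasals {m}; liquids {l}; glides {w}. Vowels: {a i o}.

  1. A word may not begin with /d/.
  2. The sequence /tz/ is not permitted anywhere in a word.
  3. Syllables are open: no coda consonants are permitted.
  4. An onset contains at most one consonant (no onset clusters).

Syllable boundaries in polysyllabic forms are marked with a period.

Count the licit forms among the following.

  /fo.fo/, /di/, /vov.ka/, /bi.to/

2

/fo.fo/ — σ1 onset /f/, coda /∅/ ok; σ2 onset /f/, coda /∅/ ok → licit
/di/ — violates constraint 1: word begins with /d/ → illicit
/vov.ka/ — violates constraint 3: syllable 1 coda /v/ has 1 consonant (> 0) → illicit
/bi.to/ — σ1 onset /b/, coda /∅/ ok; σ2 onset /t/, coda /∅/ ok → licit
Licit: /fo.fo/, /bi.to/ → 2.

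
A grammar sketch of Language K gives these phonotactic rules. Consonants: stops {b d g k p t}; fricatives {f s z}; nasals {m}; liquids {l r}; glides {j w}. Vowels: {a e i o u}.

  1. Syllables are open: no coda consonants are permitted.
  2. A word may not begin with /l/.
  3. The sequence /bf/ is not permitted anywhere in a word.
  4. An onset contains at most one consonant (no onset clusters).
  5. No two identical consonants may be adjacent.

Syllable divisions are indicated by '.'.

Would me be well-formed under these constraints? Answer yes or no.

yes

me — σ1 onset /m/, coda /∅/ ok → well-formed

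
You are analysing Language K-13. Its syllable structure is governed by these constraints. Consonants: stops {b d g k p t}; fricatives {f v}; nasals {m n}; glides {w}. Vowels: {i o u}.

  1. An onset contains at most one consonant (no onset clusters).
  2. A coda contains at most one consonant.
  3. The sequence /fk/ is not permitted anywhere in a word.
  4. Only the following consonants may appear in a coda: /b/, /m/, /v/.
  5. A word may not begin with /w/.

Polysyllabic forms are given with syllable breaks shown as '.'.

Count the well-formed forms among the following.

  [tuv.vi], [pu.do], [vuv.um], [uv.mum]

4

[tuv.vi] — σ1 onset /t/, coda /v/ ok; σ2 onset /v/, coda /∅/ ok → well-formed
[pu.do] — σ1 onset /p/, coda /∅/ ok; σ2 onset /d/, coda /∅/ ok → well-formed
[vuv.um] — σ1 onset /v/, coda /v/ ok; σ2 onset /∅/, coda /m/ ok → well-formed
[uv.mum] — σ1 onset /∅/, coda /v/ ok; σ2 onset /m/, coda /m/ ok → well-formed
Well-formed: [tuv.vi], [pu.do], [vuv.um], [uv.mum] → 4.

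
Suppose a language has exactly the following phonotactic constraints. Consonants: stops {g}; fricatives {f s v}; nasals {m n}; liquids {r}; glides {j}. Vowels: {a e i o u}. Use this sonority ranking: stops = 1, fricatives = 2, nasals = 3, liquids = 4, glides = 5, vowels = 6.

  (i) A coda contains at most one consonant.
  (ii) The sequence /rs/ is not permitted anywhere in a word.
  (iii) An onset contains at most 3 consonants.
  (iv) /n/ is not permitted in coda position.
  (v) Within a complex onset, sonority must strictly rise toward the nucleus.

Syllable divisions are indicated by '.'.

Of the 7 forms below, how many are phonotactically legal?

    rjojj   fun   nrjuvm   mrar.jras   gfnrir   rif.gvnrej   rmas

rjojj — violates constraint (i): syllable 1 coda /jj/ has 2 consonants (> 1) → phonotactically illegal
fun — violates constraint (iv): syllable 1 coda contains /n/ → phonotactically illegal
nrjuvm — violates constraint (i): syllable 1 coda /vm/ has 2 consonants (> 1) → phonotactically illegal
mrar.jras — violates constraint (v): syllable 2 onset /jr/: /j/ (glide, 5) → /r/ (liquid, 4) does not rise → phonotactically illegal
gfnrir — violates constraint (iii): syllable 1 onset /gfnr/ has 4 consonants (> 3) → phonotactically illegal
rif.gvnrej — violates constraint (iii): syllable 2 onset /gvnr/ has 4 consonants (> 3) → phonotactically illegal
rmas — violates constraint (v): syllable 1 onset /rm/: /r/ (liquid, 4) → /m/ (nasal, 3) does not rise → phonotactically illegal
No form is phonotactically legal → 0.

0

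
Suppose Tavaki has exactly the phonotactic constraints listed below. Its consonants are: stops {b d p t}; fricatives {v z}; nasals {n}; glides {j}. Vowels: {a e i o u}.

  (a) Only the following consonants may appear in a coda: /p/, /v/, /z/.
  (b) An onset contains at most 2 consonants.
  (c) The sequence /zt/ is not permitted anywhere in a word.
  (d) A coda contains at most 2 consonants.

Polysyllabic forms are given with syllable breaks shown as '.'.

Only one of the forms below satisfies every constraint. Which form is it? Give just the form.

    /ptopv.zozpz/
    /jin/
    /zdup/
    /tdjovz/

/zdup/

/ptopv.zozpz/ — violates constraint (d): syllable 2 coda /zpz/ has 3 consonants (> 2) → illicit
/jin/ — violates constraint (a): syllable 1 coda contains /n/, which is not a licensed coda consonant → illicit
/zdup/ — σ1 onset /zd/ (2C), coda /p/ ok → licit
/tdjovz/ — violates constraint (b): syllable 1 onset /tdj/ has 3 consonants (> 2) → illicit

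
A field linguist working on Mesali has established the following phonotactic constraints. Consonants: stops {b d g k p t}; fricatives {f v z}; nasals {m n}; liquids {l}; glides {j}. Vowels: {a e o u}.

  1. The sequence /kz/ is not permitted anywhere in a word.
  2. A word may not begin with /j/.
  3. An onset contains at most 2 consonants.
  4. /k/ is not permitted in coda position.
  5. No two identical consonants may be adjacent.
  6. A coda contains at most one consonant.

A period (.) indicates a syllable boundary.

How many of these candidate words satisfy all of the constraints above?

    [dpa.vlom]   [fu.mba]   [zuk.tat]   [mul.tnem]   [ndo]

[dpa.vlom] — σ1 onset /dp/ (2C), coda /∅/ ok; σ2 onset /vl/ (2C), coda /m/ ok → phonotactically legal
[fu.mba] — σ1 onset /f/, coda /∅/ ok; σ2 onset /mb/ (2C), coda /∅/ ok → phonotactically legal
[zuk.tat] — violates constraint 4: syllable 1 coda contains /k/ → phonotactically illegal
[mul.tnem] — σ1 onset /m/, coda /l/ ok; σ2 onset /tn/ (2C), coda /m/ ok → phonotactically legal
[ndo] — σ1 onset /nd/ (2C), coda /∅/ ok → phonotactically legal
Phonotactically legal: [dpa.vlom], [fu.mba], [mul.tnem], [ndo] → 4.

4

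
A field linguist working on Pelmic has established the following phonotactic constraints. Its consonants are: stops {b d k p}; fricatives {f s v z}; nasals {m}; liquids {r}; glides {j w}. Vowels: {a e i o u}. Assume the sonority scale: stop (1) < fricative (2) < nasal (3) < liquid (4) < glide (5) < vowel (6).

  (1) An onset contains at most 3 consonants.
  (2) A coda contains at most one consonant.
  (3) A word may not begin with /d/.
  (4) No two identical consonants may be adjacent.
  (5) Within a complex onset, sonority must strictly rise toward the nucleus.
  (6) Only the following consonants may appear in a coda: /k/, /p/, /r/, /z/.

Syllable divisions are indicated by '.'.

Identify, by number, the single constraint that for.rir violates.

for.rir: adjacent identical consonants /rr/.
This is a violation of constraint 4: "No two identical consonants may be adjacent."
The remaining constraints (1, 2, 3, 5, 6) are satisfied.

4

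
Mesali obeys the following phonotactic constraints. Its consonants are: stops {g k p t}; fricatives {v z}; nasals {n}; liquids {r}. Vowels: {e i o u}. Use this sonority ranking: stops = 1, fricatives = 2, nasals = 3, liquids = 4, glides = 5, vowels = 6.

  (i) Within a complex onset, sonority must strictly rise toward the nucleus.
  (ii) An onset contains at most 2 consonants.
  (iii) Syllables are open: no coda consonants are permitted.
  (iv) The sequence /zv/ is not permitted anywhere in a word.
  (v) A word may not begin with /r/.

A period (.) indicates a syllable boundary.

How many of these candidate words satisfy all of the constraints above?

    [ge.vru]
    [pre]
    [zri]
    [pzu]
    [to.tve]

5

[ge.vru] — σ1 onset /g/, coda /∅/ ok; σ2 onset /vr/ (2→4 rises), coda /∅/ ok → permitted
[pre] — σ1 onset /pr/ (1→4 rises), coda /∅/ ok → permitted
[zri] — σ1 onset /zr/ (2→4 rises), coda /∅/ ok → permitted
[pzu] — σ1 onset /pz/ (1→2 rises), coda /∅/ ok → permitted
[to.tve] — σ1 onset /t/, coda /∅/ ok; σ2 onset /tv/ (1→2 rises), coda /∅/ ok → permitted
Permitted: [ge.vru], [pre], [zri], [pzu], [to.tve] → 5.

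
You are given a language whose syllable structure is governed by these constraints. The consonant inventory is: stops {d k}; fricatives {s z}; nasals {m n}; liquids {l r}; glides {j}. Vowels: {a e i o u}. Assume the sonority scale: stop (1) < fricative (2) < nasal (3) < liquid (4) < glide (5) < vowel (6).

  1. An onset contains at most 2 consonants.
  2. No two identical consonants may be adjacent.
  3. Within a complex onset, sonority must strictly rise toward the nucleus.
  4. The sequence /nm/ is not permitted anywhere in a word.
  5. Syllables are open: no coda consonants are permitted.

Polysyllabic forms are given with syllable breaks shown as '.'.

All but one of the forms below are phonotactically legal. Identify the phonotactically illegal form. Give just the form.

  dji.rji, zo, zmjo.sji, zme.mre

zmjo.sji

dji.rji — σ1 onset /dj/ (1→5 rises), coda /∅/ ok; σ2 onset /rj/ (4→5 rises), coda /∅/ ok → phonotactically legal
zo — σ1 onset /z/, coda /∅/ ok → phonotactically legal
zmjo.sji — violates constraint 1: syllable 1 onset /zmj/ has 3 consonants (> 2) → phonotactically illegal
zme.mre — σ1 onset /zm/ (2→3 rises), coda /∅/ ok; σ2 onset /mr/ (3→4 rises), coda /∅/ ok → phonotactically legal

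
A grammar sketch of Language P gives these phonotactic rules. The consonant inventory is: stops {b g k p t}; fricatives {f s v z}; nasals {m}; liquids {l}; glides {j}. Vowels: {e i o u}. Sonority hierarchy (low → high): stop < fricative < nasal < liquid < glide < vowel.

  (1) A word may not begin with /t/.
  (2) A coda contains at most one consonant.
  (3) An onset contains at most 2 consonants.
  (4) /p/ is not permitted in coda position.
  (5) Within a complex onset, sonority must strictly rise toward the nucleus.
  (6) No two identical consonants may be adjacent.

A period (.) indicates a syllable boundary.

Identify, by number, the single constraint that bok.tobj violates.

bok.tobj: syllable 2 coda /bj/ has 2 consonants (> 1).
This is a violation of constraint 2: "A coda contains at most one consonant."
The remaining constraints (1, 3, 4, 5, 6) are satisfied.

2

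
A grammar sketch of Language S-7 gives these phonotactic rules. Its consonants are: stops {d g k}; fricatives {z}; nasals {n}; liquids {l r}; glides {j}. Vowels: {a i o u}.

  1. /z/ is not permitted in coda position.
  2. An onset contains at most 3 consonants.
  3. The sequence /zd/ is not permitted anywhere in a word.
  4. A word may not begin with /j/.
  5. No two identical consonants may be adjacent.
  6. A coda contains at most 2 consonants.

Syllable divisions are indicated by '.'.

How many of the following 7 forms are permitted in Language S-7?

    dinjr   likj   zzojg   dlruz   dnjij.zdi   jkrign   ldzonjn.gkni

1

dinjr — violates constraint 6: syllable 1 coda /njr/ has 3 consonants (> 2) → not permitted
likj — σ1 onset /l/, coda /kj/ (2C) ok → permitted
zzojg — violates constraint 5: adjacent identical consonants /zz/ → not permitted
dlruz — violates constraint 1: syllable 1 coda contains /z/ → not permitted
dnjij.zdi — violates constraint 3: contains banned sequence /zd/ → not permitted
jkrign — violates constraint 4: word begins with /j/ → not permitted
ldzonjn.gkni — violates constraint 6: syllable 1 coda /njn/ has 3 consonants (> 2) → not permitted
Permitted: likj → 1.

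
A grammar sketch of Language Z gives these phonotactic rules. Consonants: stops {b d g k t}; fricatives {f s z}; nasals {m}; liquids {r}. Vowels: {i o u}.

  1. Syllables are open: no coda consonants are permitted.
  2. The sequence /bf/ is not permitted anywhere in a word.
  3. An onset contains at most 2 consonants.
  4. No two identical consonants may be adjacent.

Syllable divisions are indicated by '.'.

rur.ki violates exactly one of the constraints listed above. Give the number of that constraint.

1

rur.ki: syllable 1 coda /r/ has 1 consonant (> 0).
This is a violation of constraint 1: "Syllables are open: no coda consonants are permitted."
The remaining constraints (2, 3, 4) are satisfied.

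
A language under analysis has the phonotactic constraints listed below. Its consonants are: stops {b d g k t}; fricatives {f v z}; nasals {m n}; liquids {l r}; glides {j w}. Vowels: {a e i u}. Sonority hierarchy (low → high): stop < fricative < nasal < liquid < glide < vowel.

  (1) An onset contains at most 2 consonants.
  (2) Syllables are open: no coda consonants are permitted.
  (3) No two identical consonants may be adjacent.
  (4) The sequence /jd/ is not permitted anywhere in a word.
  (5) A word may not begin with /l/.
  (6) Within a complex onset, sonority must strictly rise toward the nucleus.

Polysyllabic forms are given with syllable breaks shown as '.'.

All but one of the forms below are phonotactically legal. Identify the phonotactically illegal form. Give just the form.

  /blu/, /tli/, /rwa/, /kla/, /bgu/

/bgu/

/blu/ — σ1 onset /bl/ (1→4 rises), coda /∅/ ok → phonotactically legal
/tli/ — σ1 onset /tl/ (1→4 rises), coda /∅/ ok → phonotactically legal
/rwa/ — σ1 onset /rw/ (4→5 rises), coda /∅/ ok → phonotactically legal
/kla/ — σ1 onset /kl/ (1→4 rises), coda /∅/ ok → phonotactically legal
/bgu/ — violates constraint 6: syllable 1 onset /bg/: /b/ (stop, 1) → /g/ (stop, 1) does not rise → phonotactically illegal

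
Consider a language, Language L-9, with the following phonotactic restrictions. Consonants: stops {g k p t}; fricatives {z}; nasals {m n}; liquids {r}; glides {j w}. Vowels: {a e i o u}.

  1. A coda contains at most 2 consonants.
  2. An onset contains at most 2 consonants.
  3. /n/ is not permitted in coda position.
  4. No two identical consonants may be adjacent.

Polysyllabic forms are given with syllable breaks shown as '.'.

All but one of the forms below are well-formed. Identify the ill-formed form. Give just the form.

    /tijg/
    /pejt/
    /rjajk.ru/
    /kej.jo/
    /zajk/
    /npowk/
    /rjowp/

/kej.jo/

/tijg/ — σ1 onset /t/, coda /jg/ (2C) ok → well-formed
/pejt/ — σ1 onset /p/, coda /jt/ (2C) ok → well-formed
/rjajk.ru/ — σ1 onset /rj/ (2C), coda /jk/ (2C) ok; σ2 onset /r/, coda /∅/ ok → well-formed
/kej.jo/ — violates constraint 4: adjacent identical consonants /jj/ → ill-formed
/zajk/ — σ1 onset /z/, coda /jk/ (2C) ok → well-formed
/npowk/ — σ1 onset /np/ (2C), coda /wk/ (2C) ok → well-formed
/rjowp/ — σ1 onset /rj/ (2C), coda /wp/ (2C) ok → well-formed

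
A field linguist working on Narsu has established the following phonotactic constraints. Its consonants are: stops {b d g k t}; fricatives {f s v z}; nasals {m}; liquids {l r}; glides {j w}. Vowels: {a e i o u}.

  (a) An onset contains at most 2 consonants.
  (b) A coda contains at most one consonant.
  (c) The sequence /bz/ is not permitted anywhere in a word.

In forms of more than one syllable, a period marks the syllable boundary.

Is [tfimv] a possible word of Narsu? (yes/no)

no

[tfimv] — violates constraint (b): syllable 1 coda /mv/ has 2 consonants (> 1) → illicit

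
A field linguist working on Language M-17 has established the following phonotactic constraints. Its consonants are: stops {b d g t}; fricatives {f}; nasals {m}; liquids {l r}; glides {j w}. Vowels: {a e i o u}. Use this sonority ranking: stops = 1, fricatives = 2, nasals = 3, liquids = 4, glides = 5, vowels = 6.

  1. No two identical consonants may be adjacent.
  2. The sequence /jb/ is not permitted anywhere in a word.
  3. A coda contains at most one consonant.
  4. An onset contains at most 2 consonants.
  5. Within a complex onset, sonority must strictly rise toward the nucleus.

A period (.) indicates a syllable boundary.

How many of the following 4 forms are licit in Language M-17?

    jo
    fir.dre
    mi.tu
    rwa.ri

jo — σ1 onset /j/, coda /∅/ ok → licit
fir.dre — σ1 onset /f/, coda /r/ ok; σ2 onset /dr/ (1→4 rises), coda /∅/ ok → licit
mi.tu — σ1 onset /m/, coda /∅/ ok; σ2 onset /t/, coda /∅/ ok → licit
rwa.ri — σ1 onset /rw/ (4→5 rises), coda /∅/ ok; σ2 onset /r/, coda /∅/ ok → licit
Licit: jo, fir.dre, mi.tu, rwa.ri → 4.

4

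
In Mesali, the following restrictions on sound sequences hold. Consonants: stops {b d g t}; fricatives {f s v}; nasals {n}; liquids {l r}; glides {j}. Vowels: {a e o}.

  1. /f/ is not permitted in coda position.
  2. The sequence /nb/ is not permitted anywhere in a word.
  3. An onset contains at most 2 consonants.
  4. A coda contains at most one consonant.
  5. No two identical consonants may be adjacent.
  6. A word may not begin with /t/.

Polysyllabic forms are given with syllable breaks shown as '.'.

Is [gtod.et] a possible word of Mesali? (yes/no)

yes

[gtod.et] — σ1 onset /gt/ (2C), coda /d/ ok; σ2 onset /∅/, coda /t/ ok → licit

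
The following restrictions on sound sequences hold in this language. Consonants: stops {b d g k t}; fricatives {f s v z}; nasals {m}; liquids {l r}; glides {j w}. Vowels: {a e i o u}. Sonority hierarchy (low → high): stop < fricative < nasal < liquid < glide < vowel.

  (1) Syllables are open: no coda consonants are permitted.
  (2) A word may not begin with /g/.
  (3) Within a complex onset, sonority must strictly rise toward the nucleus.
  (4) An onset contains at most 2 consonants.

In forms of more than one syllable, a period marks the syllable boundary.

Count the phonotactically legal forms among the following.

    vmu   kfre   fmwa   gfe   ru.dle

2

vmu — σ1 onset /vm/ (2→3 rises), coda /∅/ ok → phonotactically legal
kfre — violates constraint 4: syllable 1 onset /kfr/ has 3 consonants (> 2) → phonotactically illegal
fmwa — violates constraint 4: syllable 1 onset /fmw/ has 3 consonants (> 2) → phonotactically illegal
gfe — violates constraint 2: word begins with /g/ → phonotactically illegal
ru.dle — σ1 onset /r/, coda /∅/ ok; σ2 onset /dl/ (1→4 rises), coda /∅/ ok → phonotactically legal
Phonotactically legal: vmu, ru.dle → 2.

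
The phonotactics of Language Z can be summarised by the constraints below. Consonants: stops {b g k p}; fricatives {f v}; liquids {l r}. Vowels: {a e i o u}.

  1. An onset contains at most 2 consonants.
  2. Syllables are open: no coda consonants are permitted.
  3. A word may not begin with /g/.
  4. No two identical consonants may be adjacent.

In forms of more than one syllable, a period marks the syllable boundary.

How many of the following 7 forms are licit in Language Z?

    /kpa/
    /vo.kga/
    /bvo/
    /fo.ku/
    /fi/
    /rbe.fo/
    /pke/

/kpa/ — σ1 onset /kp/ (2C), coda /∅/ ok → licit
/vo.kga/ — σ1 onset /v/, coda /∅/ ok; σ2 onset /kg/ (2C), coda /∅/ ok → licit
/bvo/ — σ1 onset /bv/ (2C), coda /∅/ ok → licit
/fo.ku/ — σ1 onset /f/, coda /∅/ ok; σ2 onset /k/, coda /∅/ ok → licit
/fi/ — σ1 onset /f/, coda /∅/ ok → licit
/rbe.fo/ — σ1 onset /rb/ (2C), coda /∅/ ok; σ2 onset /f/, coda /∅/ ok → licit
/pke/ — σ1 onset /pk/ (2C), coda /∅/ ok → licit
Licit: /kpa/, /vo.kga/, /bvo/, /fo.ku/, /fi/, /rbe.fo/, /pke/ → 7.

7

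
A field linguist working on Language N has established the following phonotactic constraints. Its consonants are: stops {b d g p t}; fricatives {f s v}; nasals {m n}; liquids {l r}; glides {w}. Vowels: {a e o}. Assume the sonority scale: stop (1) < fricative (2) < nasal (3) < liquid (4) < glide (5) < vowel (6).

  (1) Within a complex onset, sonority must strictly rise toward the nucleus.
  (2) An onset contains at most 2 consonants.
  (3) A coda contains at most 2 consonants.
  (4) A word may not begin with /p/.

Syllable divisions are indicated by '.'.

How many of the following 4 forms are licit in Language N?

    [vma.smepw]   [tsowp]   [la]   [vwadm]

[vma.smepw] — σ1 onset /vm/ (2→3 rises), coda /∅/ ok; σ2 onset /sm/ (2→3 rises), coda /pw/ (2C) ok → licit
[tsowp] — σ1 onset /ts/ (1→2 rises), coda /wp/ (2C) ok → licit
[la] — σ1 onset /l/, coda /∅/ ok → licit
[vwadm] — σ1 onset /vw/ (2→5 rises), coda /dm/ (2C) ok → licit
Licit: [vma.smepw], [tsowp], [la], [vwadm] → 4.

4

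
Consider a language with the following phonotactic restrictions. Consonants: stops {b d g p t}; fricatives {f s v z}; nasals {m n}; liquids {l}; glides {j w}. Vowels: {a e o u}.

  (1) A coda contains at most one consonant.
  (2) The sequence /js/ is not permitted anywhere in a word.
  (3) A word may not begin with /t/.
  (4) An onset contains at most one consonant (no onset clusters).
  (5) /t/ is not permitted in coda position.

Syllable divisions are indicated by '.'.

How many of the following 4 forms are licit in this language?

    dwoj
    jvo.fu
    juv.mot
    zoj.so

0

dwoj — violates constraint 4: syllable 1 onset /dw/ has 2 consonants (> 1) → illicit
jvo.fu — violates constraint 4: syllable 1 onset /jv/ has 2 consonants (> 1) → illicit
juv.mot — violates constraint 5: syllable 2 coda contains /t/ → illicit
zoj.so — violates constraint 2: contains banned sequence /js/ → illicit
No form is licit → 0.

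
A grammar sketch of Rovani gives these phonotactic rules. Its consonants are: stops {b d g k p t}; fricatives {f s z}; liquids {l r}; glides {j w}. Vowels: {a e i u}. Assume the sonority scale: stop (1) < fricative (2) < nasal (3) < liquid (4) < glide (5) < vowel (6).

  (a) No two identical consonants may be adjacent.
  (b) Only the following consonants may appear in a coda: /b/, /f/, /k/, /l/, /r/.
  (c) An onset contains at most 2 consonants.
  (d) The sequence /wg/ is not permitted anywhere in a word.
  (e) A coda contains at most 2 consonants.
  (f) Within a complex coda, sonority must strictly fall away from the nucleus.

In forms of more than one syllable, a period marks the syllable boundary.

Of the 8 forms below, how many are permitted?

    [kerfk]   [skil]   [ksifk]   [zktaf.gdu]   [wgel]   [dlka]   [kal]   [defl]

[kerfk] — violates constraint (e): syllable 1 coda /rfk/ has 3 consonants (> 2) → not permitted
[skil] — σ1 onset /sk/ (2C), coda /l/ ok → permitted
[ksifk] — σ1 onset /ks/ (2C), coda /fk/ (2→1 falls) ok → permitted
[zktaf.gdu] — violates constraint (c): syllable 1 onset /zkt/ has 3 consonants (> 2) → not permitted
[wgel] — violates constraint (d): contains banned sequence /wg/ → not permitted
[dlka] — violates constraint (c): syllable 1 onset /dlk/ has 3 consonants (> 2) → not permitted
[kal] — σ1 onset /k/, coda /l/ ok → permitted
[defl] — violates constraint (f): syllable 1 coda /fl/: /f/ (fricative, 2) → /l/ (liquid, 4) does not fall → not permitted
Permitted: [skil], [ksifk], [kal] → 3.

3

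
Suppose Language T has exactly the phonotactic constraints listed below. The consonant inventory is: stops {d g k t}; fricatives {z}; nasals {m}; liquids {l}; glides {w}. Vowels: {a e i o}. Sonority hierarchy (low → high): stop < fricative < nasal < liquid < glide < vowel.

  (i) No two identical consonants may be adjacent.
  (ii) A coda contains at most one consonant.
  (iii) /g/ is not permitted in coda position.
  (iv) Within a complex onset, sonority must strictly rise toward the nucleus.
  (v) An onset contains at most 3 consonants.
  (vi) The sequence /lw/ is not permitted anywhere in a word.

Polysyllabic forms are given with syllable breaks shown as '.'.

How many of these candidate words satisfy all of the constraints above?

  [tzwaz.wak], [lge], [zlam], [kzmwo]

2

[tzwaz.wak] — σ1 onset /tzw/ (1→2→5 rises), coda /z/ ok; σ2 onset /w/, coda /k/ ok → permitted
[lge] — violates constraint (iv): syllable 1 onset /lg/: /l/ (liquid, 4) → /g/ (stop, 1) does not rise → not permitted
[zlam] — σ1 onset /zl/ (2→4 rises), coda /m/ ok → permitted
[kzmwo] — violates constraint (v): syllable 1 onset /kzmw/ has 4 consonants (> 3) → not permitted
Permitted: [tzwaz.wak], [zlam] → 2.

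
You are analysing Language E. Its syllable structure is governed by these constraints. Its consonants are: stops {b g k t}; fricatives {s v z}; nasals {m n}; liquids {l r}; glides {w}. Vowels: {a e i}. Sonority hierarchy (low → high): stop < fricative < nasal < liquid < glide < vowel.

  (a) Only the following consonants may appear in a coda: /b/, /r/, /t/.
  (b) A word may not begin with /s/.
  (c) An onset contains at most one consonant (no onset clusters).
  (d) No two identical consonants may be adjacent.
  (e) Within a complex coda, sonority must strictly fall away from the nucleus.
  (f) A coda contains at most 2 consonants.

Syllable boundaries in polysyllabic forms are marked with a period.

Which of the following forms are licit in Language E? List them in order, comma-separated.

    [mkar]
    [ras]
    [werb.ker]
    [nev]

[werb.ker]

[mkar] — violates constraint (c): syllable 1 onset /mk/ has 2 consonants (> 1) → illicit
[ras] — violates constraint (a): syllable 1 coda contains /s/, which is not a licensed coda consonant → illicit
[werb.ker] — σ1 onset /w/, coda /rb/ (4→1 falls) ok; σ2 onset /k/, coda /r/ ok → licit
[nev] — violates constraint (a): syllable 1 coda contains /v/, which is not a licensed coda consonant → illicit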